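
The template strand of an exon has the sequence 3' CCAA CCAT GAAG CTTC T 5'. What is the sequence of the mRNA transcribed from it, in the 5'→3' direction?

5′-GGUUGGUACUUCGAAGA-3′

Reading the template 3'→5' as shown, RNA polymerase pairs each base (A→U, T→A, G↔C) to build mRNA 5'→3' directly.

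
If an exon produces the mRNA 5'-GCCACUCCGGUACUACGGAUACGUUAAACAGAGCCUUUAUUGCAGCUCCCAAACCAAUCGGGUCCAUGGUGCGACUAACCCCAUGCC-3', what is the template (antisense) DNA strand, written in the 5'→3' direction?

5'-GGCATGGGGTTAGTCGCACCATGGACCCGATTGGTTTGGGAGCTGCAATAAAGGCTCTGTTTAACGTATCCGTAGTACCGGAGTGGC-3'

Replace U with T to get the coding DNA strand: GCCACTCCGGTACTACGGATACGTTAAACAGAGCCTTTATTGCAGCTCCCAAACCAATCGGGTCCATGGTGCGACTAACCCCATGCC. The template strand is its reverse complement (complement CGGTGAGGCCATGATGCCTATGCAATTTGTCTCGGAAATAACGTCGAGGGTTTGGTTAGCCCAGGTACCACGCTGATTGGGGTACGG, then reverse).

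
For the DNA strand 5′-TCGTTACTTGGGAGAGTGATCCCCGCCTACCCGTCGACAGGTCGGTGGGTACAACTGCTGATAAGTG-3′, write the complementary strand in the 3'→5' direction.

3'-AGCAATGAACCCTCTCACTAGGGGCGGATGGGCAGCTGTCCAGCCACCCATGTTGACGACTATTCAC-5'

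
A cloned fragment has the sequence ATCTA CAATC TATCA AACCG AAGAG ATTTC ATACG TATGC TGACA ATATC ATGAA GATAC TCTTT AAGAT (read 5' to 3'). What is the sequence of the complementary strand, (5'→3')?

5'-ATCTTAAAGAGTATCTTCATGATATTGTCAGCATACGTATGAAATCTCTTCGGTTTGATAGATTGTAGAT-3'

Pairing A↔T and G↔C gives TAGATGTTAGATAGTTTGGCTTCTCTAAAGTATGCATACGACTGTTATAGTACTTCTATGAGAAATTCTA, running 3'→5'. Reverse for the 5'→3' convention.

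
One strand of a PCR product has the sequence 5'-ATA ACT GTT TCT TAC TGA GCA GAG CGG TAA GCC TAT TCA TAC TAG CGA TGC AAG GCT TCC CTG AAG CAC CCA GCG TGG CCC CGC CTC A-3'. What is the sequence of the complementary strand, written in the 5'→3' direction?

Pairing A↔T and G↔C gives TATTGACAAAGAATGACTCGTCTCGCCATTCGGATAAGTATGATCGCTACGTTCCGAAGGGACTTCGTGGGTCGCACCGGGGCGGAGT, running 3'→5'. Reverse for the 5'→3' convention.

5′-TGAGGCGGGGCCACGCTGGGTGCTTCAGGGAAGCCTTGCATCGCTAGTATGAATAGGCTTACCGCTCTGCTCAGTAAGAAACAGTTAT-3′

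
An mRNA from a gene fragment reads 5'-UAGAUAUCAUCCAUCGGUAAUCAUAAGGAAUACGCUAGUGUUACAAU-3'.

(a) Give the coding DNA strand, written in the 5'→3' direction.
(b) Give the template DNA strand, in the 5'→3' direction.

(a) The coding strand matches the mRNA with U→T.
(b) The template strand is the reverse complement of the coding strand.

(a) 5′-TAGATATCATCCATCGGTAATCATAAGGAATACGCTAGTGTTACAAT-3′
(b) 5'-ATTGTAACACTAGCGTATTCCTTATGATTACCGATGGATGATATCTA-3'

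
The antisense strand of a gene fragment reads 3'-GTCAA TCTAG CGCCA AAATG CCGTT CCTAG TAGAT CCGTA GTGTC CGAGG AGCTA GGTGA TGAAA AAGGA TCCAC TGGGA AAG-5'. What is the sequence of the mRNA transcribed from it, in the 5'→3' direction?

Reading the template 3'→5' as shown, RNA polymerase pairs each base (A→U, T→A, G↔C) to build mRNA 5'→3' directly.

5'-CAGUUAGAUCGCGGUUUUACGGCAAGGAUCAUCUAGGCAUCACAGGCUCCUCGAUCCACUACUUUUUCCUAGGUGACCCUUUC-3'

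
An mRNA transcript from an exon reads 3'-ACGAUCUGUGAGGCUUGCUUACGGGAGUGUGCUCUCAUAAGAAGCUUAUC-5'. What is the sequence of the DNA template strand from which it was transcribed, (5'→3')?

5′-TGCTAGACACTCCGAACGAATGCCCTCACACGAGAGTATTCTTCGAATAG-3′

Written 5'→3' the mRNA is CUAUUCGAAGAAUACUCUCGUGUGAGGGCAUUCGUUCGGAGUGUCUAGCA, so the coding DNA strand is CTATTCGAAGAATACTCTCGTGTGAGGGCATTCGTTCGGAGTGTCTAGCA. The template is its reverse complement.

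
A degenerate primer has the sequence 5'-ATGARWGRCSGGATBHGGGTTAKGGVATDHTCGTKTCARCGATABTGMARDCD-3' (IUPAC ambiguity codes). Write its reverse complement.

Standard pairs A↔T, G↔C; ambiguity codes pair R↔Y, M↔K, W↔W, S↔S, B↔V, D↔H. Complement (TACTYWCYGSCCTAVDCCCAATMCCBTAHDAGCAMAGTYGCTATVACKTYHGH), then reverse for 5'→3'.

5'-HGHYTKCAVTATCGYTGAMACGADHATBCCMTAACCCDVATCCSGYCWYTCAT-3'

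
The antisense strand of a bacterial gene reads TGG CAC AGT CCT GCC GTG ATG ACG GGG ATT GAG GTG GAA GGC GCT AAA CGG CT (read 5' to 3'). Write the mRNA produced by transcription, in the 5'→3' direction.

5'-AGCCGUUUAGCGCCUUCCACCUCAAUCCCCGUCAUCACGGCAGGACUGUGCCA-3'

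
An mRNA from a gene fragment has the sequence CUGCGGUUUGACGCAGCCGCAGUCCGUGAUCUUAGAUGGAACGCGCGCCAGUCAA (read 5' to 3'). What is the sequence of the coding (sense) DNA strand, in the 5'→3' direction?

The coding DNA strand has the same 5'→3' sequence as the mRNA with U replaced by T.

5'-CTGCGGTTTGACGCAGCCGCAGTCCGTGATCTTAGATGGAACGCGCGCCAGTCAA-3'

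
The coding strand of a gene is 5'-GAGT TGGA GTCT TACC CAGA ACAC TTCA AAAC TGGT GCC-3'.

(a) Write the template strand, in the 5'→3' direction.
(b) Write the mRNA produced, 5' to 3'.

(a) 5′-GGCACCAGTTTTGAAGTGTTCTGGGTAAGACTCCAACTC-3′
(b) 5'-GAGUUGGAGUCUUACCCAGAACACUUCAAAACUGGUGCC-3'

(a) The template strand is the reverse complement of the coding strand: complement CTCAACCTCAGAATGGGTCTTGTGAAGTTTTGACCACGG, then reverse.
(b) mRNA matches the coding strand with T→U.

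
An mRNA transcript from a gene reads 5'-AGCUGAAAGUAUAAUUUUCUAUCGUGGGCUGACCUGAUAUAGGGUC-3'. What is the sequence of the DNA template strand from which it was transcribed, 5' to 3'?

Replace U with T to get the coding DNA strand: AGCTGAAAGTATAATTTTCTATCGTGGGCTGACCTGATATAGGGTC. The template strand is its reverse complement (complement TCGACTTTCATATTAAAAGATAGCACCCGACTGGACTATATCCCAG, then reverse).

5′-GACCCTATATCAGGTCAGCCCACGATAGAAAATTATACTTTCAGCT-3′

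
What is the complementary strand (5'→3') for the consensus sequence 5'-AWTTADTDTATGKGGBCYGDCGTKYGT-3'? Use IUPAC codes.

Standard pairs A↔T, G↔C; ambiguity codes pair Y↔R, K↔M, W↔W, B↔V, D↔H. Complement (TWAATHAHATACMCCVGRCHGCAMRCA), then reverse for 5'→3'.

5'-ACRMACGHCRGVCCMCATAHAHTAAWT-3'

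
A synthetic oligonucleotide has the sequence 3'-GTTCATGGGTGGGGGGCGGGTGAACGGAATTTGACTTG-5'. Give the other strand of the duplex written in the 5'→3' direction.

5′-CAAGTACCCACCCCCCGCCCACTTGCCTTAAACTGAAC-3′

The strand is given 3'→5', so its complement runs 5'→3' in the same left-to-right order: pair each base A↔T, G↔C.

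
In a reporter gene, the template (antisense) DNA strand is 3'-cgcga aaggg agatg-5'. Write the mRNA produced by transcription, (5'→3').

5'-GCGCUUUCCCUCUAC-3'

Reading the template 3'→5' as shown, RNA polymerase pairs each base (A→U, T→A, G↔C) to build mRNA 5'→3' directly.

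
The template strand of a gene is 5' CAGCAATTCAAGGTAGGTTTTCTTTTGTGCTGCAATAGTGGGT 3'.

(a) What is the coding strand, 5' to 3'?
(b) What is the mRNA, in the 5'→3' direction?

(a) 5′-ACCCACTATTGCAGCACAAAAGAAAACCTACCTTGAATTGCTG-3′
(b) 5'-ACCCACUAUUGCAGCACAAAAGAAAACCUACCUUGAAUUGCUG-3'

(a) The coding strand is the reverse complement of the template: complement GTCGTTAAGTTCCATCCAAAAGAAAACACGACGTTATCACCCA, then reverse.
(b) mRNA has the coding-strand sequence with T→U.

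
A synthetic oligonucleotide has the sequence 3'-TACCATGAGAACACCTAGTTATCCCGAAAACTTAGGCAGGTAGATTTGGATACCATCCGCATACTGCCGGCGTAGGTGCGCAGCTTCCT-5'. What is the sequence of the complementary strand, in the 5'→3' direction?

The strand is given 3'→5', so its complement runs 5'→3' in the same left-to-right order: pair each base A↔T, G↔C.

5′-ATGGTACTCTTGTGGATCAATAGGGCTTTTGAATCCGTCCATCTAAACCTATGGTAGGCGTATGACGGCCGCATCCACGCGTCGAAGGA-3′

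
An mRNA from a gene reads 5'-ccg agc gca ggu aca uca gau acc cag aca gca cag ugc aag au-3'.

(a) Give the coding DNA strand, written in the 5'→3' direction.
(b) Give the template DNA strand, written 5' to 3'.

(a) The coding strand matches the mRNA with U→T.
(b) The template strand is the reverse complement of the coding strand.

(a) 5′-CCGAGCGCAGGTACATCAGATACCCAGACAGCACAGTGCAAGAT-3′
(b) 5'-ATCTTGCACTGTGCTGTCTGGGTATCTGATGTACCTGCGCTCGG-3'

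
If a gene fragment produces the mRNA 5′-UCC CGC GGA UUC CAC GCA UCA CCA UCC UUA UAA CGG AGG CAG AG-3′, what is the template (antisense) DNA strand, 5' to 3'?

5'-CTCTGCCTCCGTTATAAGGATGGTGATGCGTGGAATCCGCGGGA-3'

Replace U with T to get the coding DNA strand: TCCCGCGGATTCCACGCATCACCATCCTTATAACGGAGGCAGAG. The template strand is its reverse complement (complement AGGGCGCCTAAGGTGCGTAGTGGTAGGAATATTGCCTCCGTCTC, then reverse).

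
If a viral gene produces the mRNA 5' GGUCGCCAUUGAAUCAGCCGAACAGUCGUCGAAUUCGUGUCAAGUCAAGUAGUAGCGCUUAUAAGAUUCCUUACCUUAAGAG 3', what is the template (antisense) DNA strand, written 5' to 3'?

Replace U with T to get the coding DNA strand: GGTCGCCATTGAATCAGCCGAACAGTCGTCGAATTCGTGTCAAGTCAAGTAGTAGCGCTTATAAGATTCCTTACCTTAAGAG. The template strand is its reverse complement (complement CCAGCGGTAACTTAGTCGGCTTGTCAGCAGCTTAAGCACAGTTCAGTTCATCATCGCGAATATTCTAAGGAATGGAATTCTC, then reverse).

5'-CTCTTAAGGTAAGGAATCTTATAAGCGCTACTACTTGACTTGACACGAATTCGACGACTGTTCGGCTGATTCAATGGCGACC-3'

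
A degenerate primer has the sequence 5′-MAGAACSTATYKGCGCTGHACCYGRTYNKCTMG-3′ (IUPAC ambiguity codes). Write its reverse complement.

5'-CKAGMNRAYCRGGTDCAGCGCMRATASGTTCTK-3'

Standard pairs A↔T, G↔C; ambiguity codes pair R↔Y, M↔K, S↔S, H↔D, N↔N. Complement (KTCTTGSATARMCGCGACDTGGRCYARNMGAKC), then reverse for 5'→3'.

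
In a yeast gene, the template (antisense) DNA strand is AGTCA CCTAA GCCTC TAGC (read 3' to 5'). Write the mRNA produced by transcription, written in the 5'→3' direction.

5′-UCAGUGGAUUCGGAGAUCG-3′

Reading the template 3'→5' as shown, RNA polymerase pairs each base (A→U, T→A, G↔C) to build mRNA 5'→3' directly.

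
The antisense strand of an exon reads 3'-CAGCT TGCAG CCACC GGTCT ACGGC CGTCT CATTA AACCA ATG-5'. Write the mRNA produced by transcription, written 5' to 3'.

5'-GUCGAACGUCGGUGGCCAGAUGCCGGCAGAGUAAUUUGGUUAC-3'

Reading the template 3'→5' as shown, RNA polymerase pairs each base (A→U, T→A, G↔C) to build mRNA 5'→3' directly.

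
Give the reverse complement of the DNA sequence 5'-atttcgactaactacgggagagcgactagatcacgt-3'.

5'-ACGTGATCTAGTCGCTCTCCCGTAGTTAGTCGAAAT-3'

Complement each base (A↔T, G↔C): TAAAGCTGATTGATGCCCTCTCGCTGATCTAGTGCA. Then reverse.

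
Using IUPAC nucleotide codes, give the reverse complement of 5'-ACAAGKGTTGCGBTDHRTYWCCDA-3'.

Standard pairs A↔T, G↔C; ambiguity codes pair R↔Y, K↔M, W↔W, B↔V, D↔H. Complement (TGTTCMCAACGCVAHDYARWGGHT), then reverse for 5'→3'.

5′-THGGWRAYDHAVCGCAACMCTTGT-3′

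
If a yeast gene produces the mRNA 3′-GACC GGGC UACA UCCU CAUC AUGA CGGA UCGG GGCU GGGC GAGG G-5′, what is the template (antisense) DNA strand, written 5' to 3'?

5'-CTGGCCCGATGTAGGAGTAGTACTGCCTAGCCCCGACCCGCTCCC-3'

Written 5'→3' the mRNA is GGGAGCGGGUCGGGGCUAGGCAGUACUACUCCUACAUCGGGCCAG, so the coding DNA strand is GGGAGCGGGTCGGGGCTAGGCAGTACTACTCCTACATCGGGCCAG. The template is its reverse complement.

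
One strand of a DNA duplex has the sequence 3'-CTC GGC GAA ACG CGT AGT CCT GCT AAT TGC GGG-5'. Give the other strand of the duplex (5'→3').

5'-GAGCCGCTTTGCGCATCAGGACGATTAACGCCC-3'

The strand is given 3'→5', so its complement runs 5'→3' in the same left-to-right order: pair each base A↔T, G↔C.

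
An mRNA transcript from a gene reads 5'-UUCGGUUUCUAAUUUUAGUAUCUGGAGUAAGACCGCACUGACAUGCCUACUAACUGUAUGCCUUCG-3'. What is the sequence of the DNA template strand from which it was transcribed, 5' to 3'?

5′-CGAAGGCATACAGTTAGTAGGCATGTCAGTGCGGTCTTACTCCAGATACTAAAATTAGAAACCGAA-3′

Replace U with T to get the coding DNA strand: TTCGGTTTCTAATTTTAGTATCTGGAGTAAGACCGCACTGACATGCCTACTAACTGTATGCCTTCG. The template strand is its reverse complement (complement AAGCCAAAGATTAAAATCATAGACCTCATTCTGGCGTGACTGTACGGATGATTGACATACGGAAGC, then reverse).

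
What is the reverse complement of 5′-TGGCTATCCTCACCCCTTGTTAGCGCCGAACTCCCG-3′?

Reading the sequence 3'→5' and pairing each base (A↔T, G↔C) gives the reverse complement directly.

5'-CGGGAGTTCGGCGCTAACAAGGGGTGAGGATAGCCA-3'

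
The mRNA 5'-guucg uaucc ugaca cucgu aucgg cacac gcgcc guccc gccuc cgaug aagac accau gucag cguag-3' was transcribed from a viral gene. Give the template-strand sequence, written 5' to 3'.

Replace U with T to get the coding DNA strand: GTTCGTATCCTGACACTCGTATCGGCACACGCGCCGTCCCGCCTCCGATGAAGACACCATGTCAGCGTAG. The template strand is its reverse complement (complement CAAGCATAGGACTGTGAGCATAGCCGTGTGCGCGGCAGGGCGGAGGCTACTTCTGTGGTACAGTCGCATC, then reverse).

5'-CTACGCTGACATGGTGTCTTCATCGGAGGCGGGACGGCGCGTGTGCCGATACGAGTGTCAGGATACGAAC-3'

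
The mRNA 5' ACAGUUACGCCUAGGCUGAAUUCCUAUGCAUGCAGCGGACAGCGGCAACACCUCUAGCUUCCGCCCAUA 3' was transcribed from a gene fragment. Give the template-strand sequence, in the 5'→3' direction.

Replace U with T to get the coding DNA strand: ACAGTTACGCCTAGGCTGAATTCCTATGCATGCAGCGGACAGCGGCAACACCTCTAGCTTCCGCCCATA. The template strand is its reverse complement (complement TGTCAATGCGGATCCGACTTAAGGATACGTACGTCGCCTGTCGCCGTTGTGGAGATCGAAGGCGGGTAT, then reverse).

5'-TATGGGCGGAAGCTAGAGGTGTTGCCGCTGTCCGCTGCATGCATAGGAATTCAGCCTAGGCGTAACTGT-3'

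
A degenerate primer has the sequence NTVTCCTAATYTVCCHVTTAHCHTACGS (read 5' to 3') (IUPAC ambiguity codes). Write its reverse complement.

Standard pairs A↔T, G↔C; ambiguity codes pair Y↔R, S↔S, H↔D, V↔B, N↔N. Complement (NABAGGATTARABGGDBAATDGDATGCS), then reverse for 5'→3'.

5'-SCGTADGDTAABDGGBARATTAGGABAN-3'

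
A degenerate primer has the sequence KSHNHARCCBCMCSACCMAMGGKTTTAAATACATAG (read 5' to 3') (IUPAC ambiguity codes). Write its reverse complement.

5'-CTATGTATTTAAAMCCKTKGGTSGKGVGGYTDNDSM-3'

Standard pairs A↔T, G↔C; ambiguity codes pair R↔Y, M↔K, S↔S, B↔V, H↔D, N↔N. Complement (MSDNDTYGGVGKGSTGGKTKCCMAAATTTATGTATC), then reverse for 5'→3'.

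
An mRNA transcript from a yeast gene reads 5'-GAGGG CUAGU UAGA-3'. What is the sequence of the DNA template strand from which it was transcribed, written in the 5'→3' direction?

5'-TCTAACTAGCCCTC-3'

Replace U with T to get the coding DNA strand: GAGGGCTAGTTAGA. The template strand is its reverse complement (complement CTCCCGATCAATCT, then reverse).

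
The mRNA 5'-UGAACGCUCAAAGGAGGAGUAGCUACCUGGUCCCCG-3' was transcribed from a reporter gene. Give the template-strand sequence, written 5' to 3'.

Replace U with T to get the coding DNA strand: TGAACGCTCAAAGGAGGAGTAGCTACCTGGTCCCCG. The template strand is its reverse complement (complement ACTTGCGAGTTTCCTCCTCATCGATGGACCAGGGGC, then reverse).

5′-CGGGGACCAGGTAGCTACTCCTCCTTTGAGCGTTCA-3′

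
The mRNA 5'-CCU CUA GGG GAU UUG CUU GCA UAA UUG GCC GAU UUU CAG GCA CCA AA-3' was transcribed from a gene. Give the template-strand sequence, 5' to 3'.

Replace U with T to get the coding DNA strand: CCTCTAGGGGATTTGCTTGCATAATTGGCCGATTTTCAGGCACCAAA. The template strand is its reverse complement (complement GGAGATCCCCTAAACGAACGTATTAACCGGCTAAAAGTCCGTGGTTT, then reverse).

5'-TTTGGTGCCTGAAAATCGGCCAATTATGCAAGCAAATCCCCTAGAGG-3'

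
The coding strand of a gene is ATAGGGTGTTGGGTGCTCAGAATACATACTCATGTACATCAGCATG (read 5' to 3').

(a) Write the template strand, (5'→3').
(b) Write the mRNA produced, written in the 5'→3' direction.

(a) The template strand is the reverse complement of the coding strand: complement TATCCCACAACCCACGAGTCTTATGTATGAGTACATGTAGTCGTAC, then reverse.
(b) mRNA matches the coding strand with T→U.

(a) 5'-CATGCTGATGTACATGAGTATGTATTCTGAGCACCCAACACCCTAT-3'
(b) 5′-AUAGGGUGUUGGGUGCUCAGAAUACAUACUCAUGUACAUCAGCAUG-3′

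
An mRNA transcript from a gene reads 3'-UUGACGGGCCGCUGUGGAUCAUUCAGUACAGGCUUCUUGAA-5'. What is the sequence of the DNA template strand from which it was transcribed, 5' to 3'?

5′-AACTGCCCGGCGACACCTAGTAAGTCATGTCCGAAGAACTT-3′

Written 5'→3' the mRNA is AAGUUCUUCGGACAUGACUUACUAGGUGUCGCCGGGCAGUU, so the coding DNA strand is AAGTTCTTCGGACATGACTTACTAGGTGTCGCCGGGCAGTT. The template is its reverse complement.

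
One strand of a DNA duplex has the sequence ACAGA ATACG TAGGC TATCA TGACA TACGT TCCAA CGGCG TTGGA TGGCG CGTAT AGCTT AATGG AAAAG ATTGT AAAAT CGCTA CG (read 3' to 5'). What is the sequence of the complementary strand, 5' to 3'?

5'-TGTCTTATGCATCCGATAGTACTGTATGCAAGGTTGCCGCAACCTACCGCGCATATCGAATTACCTTTTCTAACATTTTAGCGATGC-3'

The strand is given 3'→5', so its complement runs 5'→3' in the same left-to-right order: pair each base A↔T, G↔C.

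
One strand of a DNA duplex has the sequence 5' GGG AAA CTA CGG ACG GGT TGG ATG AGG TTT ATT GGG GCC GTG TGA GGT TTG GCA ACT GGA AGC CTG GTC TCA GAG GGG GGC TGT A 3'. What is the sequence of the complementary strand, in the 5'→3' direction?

The complement of GGGAAACTACGGACGGGTTGGATGAGGTTTATTGGGGCCGTGTGAGGTTTGGCAACTGGAAGCCTGGTCTCAGAGGGGGGCTGTA is CCCTTTGATGCCTGCCCAACCTACTCCAAATAACCCCGGCACACTCCAAACCGTTGACCTTCGGACCAGAGTCTCCCCCCGACAT (A↔T, G↔C). DNA strands are antiparallel, so the complementary strand runs 3'→5'; reversing gives the 5'→3' form.

5'-TACAGCCCCCCTCTGAGACCAGGCTTCCAGTTGCCAAACCTCACACGGCCCCAATAAACCTCATCCAACCCGTCCGTAGTTTCCC-3'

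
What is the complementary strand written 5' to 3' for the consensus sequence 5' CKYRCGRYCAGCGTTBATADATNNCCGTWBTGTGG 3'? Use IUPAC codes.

Standard pairs A↔T, G↔C; ambiguity codes pair R↔Y, K↔M, W↔W, B↔V, D↔H, N↔N. Complement (GMRYGCYRGTCGCAAVTATHTANNGGCAWVACACC), then reverse for 5'→3'.

5'-CCACAVWACGGNNATHTATVAACGCTGRYCGYRMG-3'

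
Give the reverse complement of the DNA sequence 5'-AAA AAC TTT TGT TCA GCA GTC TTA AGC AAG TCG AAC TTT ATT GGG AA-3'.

5'-TTCCCAATAAAGTTCGACTTGCTTAAGACTGCTGAACAAAAGTTTTT-3'

Complement each base (A↔T, G↔C): TTTTTGAAAACAAGTCGTCAGAATTCGTTCAGCTTGAAATAACCCTT. Then reverse.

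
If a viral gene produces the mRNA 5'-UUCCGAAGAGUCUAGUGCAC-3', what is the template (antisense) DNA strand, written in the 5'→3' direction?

5′-GTGCACTAGACTCTTCGGAA-3′

Replace U with T to get the coding DNA strand: TTCCGAAGAGTCTAGTGCAC. The template strand is its reverse complement (complement AAGGCTTCTCAGATCACGTG, then reverse).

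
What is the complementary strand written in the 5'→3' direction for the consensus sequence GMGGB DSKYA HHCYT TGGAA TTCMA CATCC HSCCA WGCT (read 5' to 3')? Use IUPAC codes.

Standard pairs A↔T, G↔C; ambiguity codes pair Y↔R, M↔K, W↔W, S↔S, B↔V, D↔H. Complement (CKCCVHSMRTDDGRAACCTTAAGKTGTAGGDSGGTWCGA), then reverse for 5'→3'.

5'-AGCWTGGSDGGATGTKGAATTCCAARGDDTRMSHVCCKC-3'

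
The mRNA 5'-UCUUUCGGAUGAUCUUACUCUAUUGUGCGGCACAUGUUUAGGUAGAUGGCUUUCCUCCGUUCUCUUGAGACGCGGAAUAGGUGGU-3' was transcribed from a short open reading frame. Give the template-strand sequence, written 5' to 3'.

Replace U with T to get the coding DNA strand: TCTTTCGGATGATCTTACTCTATTGTGCGGCACATGTTTAGGTAGATGGCTTTCCTCCGTTCTCTTGAGACGCGGAATAGGTGGT. The template strand is its reverse complement (complement AGAAAGCCTACTAGAATGAGATAACACGCCGTGTACAAATCCATCTACCGAAAGGAGGCAAGAGAACTCTGCGCCTTATCCACCA, then reverse).

5'-ACCACCTATTCCGCGTCTCAAGAGAACGGAGGAAAGCCATCTACCTAAACATGTGCCGCACAATAGAGTAAGATCATCCGAAAGA-3'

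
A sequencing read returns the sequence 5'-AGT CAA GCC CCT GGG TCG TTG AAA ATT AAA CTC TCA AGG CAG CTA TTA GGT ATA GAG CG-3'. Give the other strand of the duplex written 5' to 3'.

Pairing A↔T and G↔C gives TCAGTTCGGGGACCCAGCAACTTTTAATTTGAGAGTTCCGTCGATAATCCATATCTCGC, running 3'→5'. Reverse for the 5'→3' convention.

5′-CGCTCTATACCTAATAGCTGCCTTGAGAGTTTAATTTTCAACGACCCAGGGGCTTGACT-3′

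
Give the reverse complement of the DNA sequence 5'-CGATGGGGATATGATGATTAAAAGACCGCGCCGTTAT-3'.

Reading the sequence 3'→5' and pairing each base (A↔T, G↔C) gives the reverse complement directly.

5'-ATAACGGCGCGGTCTTTTAATCATCATATCCCCATCG-3'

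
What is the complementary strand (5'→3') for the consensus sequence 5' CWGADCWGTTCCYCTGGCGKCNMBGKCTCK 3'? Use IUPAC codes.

Standard pairs A↔T, G↔C; ambiguity codes pair Y↔R, M↔K, W↔W, B↔V, D↔H, N↔N. Complement (GWCTHGWCAAGGRGACCGCMGNKVCMGAGM), then reverse for 5'→3'.

5′-MGAGMCVKNGMCGCCAGRGGAACWGHTCWG-3′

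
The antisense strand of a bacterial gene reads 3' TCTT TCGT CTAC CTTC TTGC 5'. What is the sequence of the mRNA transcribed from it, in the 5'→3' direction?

Reading the template 3'→5' as shown, RNA polymerase pairs each base (A→U, T→A, G↔C) to build mRNA 5'→3' directly.

5'-AGAAAGCAGAUGGAAGAACG-3'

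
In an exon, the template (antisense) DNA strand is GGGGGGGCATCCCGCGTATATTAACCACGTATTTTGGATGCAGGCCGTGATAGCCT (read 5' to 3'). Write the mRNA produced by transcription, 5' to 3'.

The mRNA has the sequence of the coding strand (reverse complement of the template) with T→U. Reverse complement of GGGGGGGCATCCCGCGTATATTAACCACGTATTTTGGATGCAGGCCGTGATAGCCT is AGGCTATCACGGCCTGCATCCAAAATACGTGGTTAATATACGCGGGATGCCCCCCC; then T→U.

5′-AGGCUAUCACGGCCUGCAUCCAAAAUACGUGGUUAAUAUACGCGGGAUGCCCCCCC-3′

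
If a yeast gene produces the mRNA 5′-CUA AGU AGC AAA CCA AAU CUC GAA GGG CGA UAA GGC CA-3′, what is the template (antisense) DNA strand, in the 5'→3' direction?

Replace U with T to get the coding DNA strand: CTAAGTAGCAAACCAAATCTCGAAGGGCGATAAGGCCA. The template strand is its reverse complement (complement GATTCATCGTTTGGTTTAGAGCTTCCCGCTATTCCGGT, then reverse).

5′-TGGCCTTATCGCCCTTCGAGATTTGGTTTGCTACTTAG-3′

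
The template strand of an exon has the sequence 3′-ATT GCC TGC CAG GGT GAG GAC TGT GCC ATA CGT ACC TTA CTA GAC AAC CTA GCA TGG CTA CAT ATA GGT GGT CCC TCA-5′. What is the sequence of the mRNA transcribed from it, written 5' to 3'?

Reading the template 3'→5' as shown, RNA polymerase pairs each base (A→U, T→A, G↔C) to build mRNA 5'→3' directly.

5'-UAACGGACGGUCCCACUCCUGACACGGUAUGCAUGGAAUGAUCUGUUGGAUCGUACCGAUGUAUAUCCACCAGGGAGU-3'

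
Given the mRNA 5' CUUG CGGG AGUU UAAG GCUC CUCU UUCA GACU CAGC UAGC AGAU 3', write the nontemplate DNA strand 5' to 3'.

The coding DNA strand has the same 5'→3' sequence as the mRNA with U replaced by T.

5'-CTTGCGGGAGTTTAAGGCTCCTCTTTCAGACTCAGCTAGCAGAT-3'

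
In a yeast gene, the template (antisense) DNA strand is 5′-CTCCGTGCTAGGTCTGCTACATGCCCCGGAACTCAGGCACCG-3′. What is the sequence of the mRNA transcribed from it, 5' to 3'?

The mRNA has the sequence of the coding strand (reverse complement of the template) with T→U. Reverse complement of CTCCGTGCTAGGTCTGCTACATGCCCCGGAACTCAGGCACCG is CGGTGCCTGAGTTCCGGGGCATGTAGCAGACCTAGCACGGAG; then T→U.

5′-CGGUGCCUGAGUUCCGGGGCAUGUAGCAGACCUAGCACGGAG-3′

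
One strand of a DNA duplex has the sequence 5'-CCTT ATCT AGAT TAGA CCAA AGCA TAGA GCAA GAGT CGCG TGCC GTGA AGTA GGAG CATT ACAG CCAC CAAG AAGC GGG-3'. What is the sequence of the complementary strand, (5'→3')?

5'-CCCGCTTCTTGGTGGCTGTAATGCTCCTACTTCACGGCACGCGACTCTTGCTCTATGCTTTGGTCTAATCTAGATAAGG-3'

Pairing A↔T and G↔C gives GGAATAGATCTAATCTGGTTTCGTATCTCGTTCTCAGCGCACGGCACTTCATCCTCGTAATGTCGGTGGTTCTTCGCCC, running 3'→5'. Reverse for the 5'→3' convention.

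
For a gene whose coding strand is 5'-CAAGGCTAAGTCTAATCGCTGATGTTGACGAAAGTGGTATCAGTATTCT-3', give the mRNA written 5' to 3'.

5'-CAAGGCUAAGUCUAAUCGCUGAUGUUGACGAAAGUGGUAUCAGUAUUCU-3'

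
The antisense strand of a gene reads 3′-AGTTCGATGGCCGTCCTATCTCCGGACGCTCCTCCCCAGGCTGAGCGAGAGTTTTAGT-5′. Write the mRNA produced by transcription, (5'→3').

Reading the template 3'→5' as shown, RNA polymerase pairs each base (A→U, T→A, G↔C) to build mRNA 5'→3' directly.

5'-UCAAGCUACCGGCAGGAUAGAGGCCUGCGAGGAGGGGUCCGACUCGCUCUCAAAAUCA-3'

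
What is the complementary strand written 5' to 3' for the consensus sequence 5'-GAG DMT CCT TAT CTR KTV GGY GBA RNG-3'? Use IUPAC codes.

Standard pairs A↔T, G↔C; ambiguity codes pair R↔Y, M↔K, B↔V, D↔H, N↔N. Complement (CTCHKAGGAATAGAYMABCCRCVTYNC), then reverse for 5'→3'.

5'-CNYTVCRCCBAMYAGATAAGGAKHCTC-3'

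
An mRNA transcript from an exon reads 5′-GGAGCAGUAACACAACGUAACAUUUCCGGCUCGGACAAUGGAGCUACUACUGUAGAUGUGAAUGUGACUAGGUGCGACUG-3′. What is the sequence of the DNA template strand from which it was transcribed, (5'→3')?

5'-CAGTCGCACCTAGTCACATTCACATCTACAGTAGTAGCTCCATTGTCCGAGCCGGAAATGTTACGTTGTGTTACTGCTCC-3'

Replace U with T to get the coding DNA strand: GGAGCAGTAACACAACGTAACATTTCCGGCTCGGACAATGGAGCTACTACTGTAGATGTGAATGTGACTAGGTGCGACTG. The template strand is its reverse complement (complement CCTCGTCATTGTGTTGCATTGTAAAGGCCGAGCCTGTTACCTCGATGATGACATCTACACTTACACTGATCCACGCTGAC, then reverse).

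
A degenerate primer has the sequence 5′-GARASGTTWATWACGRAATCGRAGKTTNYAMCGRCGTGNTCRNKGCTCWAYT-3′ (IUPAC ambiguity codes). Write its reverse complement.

5'-ARTWGAGCMNYGANCACGYCGKTRNAAMCTYCGATTYCGTWATWAACSTYTC-3'

Standard pairs A↔T, G↔C; ambiguity codes pair R↔Y, M↔K, W↔W, S↔S, N↔N. Complement (CTYTSCAAWTAWTGCYTTAGCYTCMAANRTKGCYGCACNAGYNMCGAGWTRA), then reverse for 5'→3'.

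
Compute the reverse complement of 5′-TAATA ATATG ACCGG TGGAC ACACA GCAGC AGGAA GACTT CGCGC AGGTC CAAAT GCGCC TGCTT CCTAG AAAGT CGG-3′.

5'-CCGACTTTCTAGGAAGCAGGCGCATTTGGACCTGCGCGAAGTCTTCCTGCTGCTGTGTGTCCACCGGTCATATTATTA-3'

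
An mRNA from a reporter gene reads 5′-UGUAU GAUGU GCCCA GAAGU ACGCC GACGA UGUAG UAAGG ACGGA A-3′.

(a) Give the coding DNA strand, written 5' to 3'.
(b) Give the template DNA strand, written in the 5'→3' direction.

(a) 5'-TGTATGATGTGCCCAGAAGTACGCCGACGATGTAGTAAGGACGGAA-3'
(b) 5'-TTCCGTCCTTACTACATCGTCGGCGTACTTCTGGGCACATCATACA-3'

(a) The coding strand matches the mRNA with U→T.
(b) The template strand is the reverse complement of the coding strand.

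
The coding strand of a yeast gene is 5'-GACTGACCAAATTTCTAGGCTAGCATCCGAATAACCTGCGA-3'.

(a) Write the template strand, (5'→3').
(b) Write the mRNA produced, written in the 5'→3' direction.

(a) The template strand is the reverse complement of the coding strand: complement CTGACTGGTTTAAAGATCCGATCGTAGGCTTATTGGACGCT, then reverse.
(b) mRNA matches the coding strand with T→U.

(a) 5'-TCGCAGGTTATTCGGATGCTAGCCTAGAAATTTGGTCAGTC-3'
(b) 5'-GACUGACCAAAUUUCUAGGCUAGCAUCCGAAUAACCUGCGA-3'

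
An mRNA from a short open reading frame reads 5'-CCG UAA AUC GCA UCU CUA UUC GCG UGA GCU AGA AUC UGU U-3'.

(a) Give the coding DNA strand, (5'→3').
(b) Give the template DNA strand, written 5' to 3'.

(a) The coding strand matches the mRNA with U→T.
(b) The template strand is the reverse complement of the coding strand.

(a) 5'-CCGTAAATCGCATCTCTATTCGCGTGAGCTAGAATCTGTT-3'
(b) 5'-AACAGATTCTAGCTCACGCGAATAGAGATGCGATTTACGG-3'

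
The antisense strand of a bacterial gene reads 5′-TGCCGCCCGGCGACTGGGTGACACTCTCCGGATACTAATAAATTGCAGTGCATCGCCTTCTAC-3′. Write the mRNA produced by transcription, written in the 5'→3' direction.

RNA polymerase reads the template 3'→5' and synthesizes mRNA 5'→3' by base-pairing (A→U, T→A, G↔C). The complement of the template is ACGGCGGGCCGCTGACCCACTGTGAGAGGCCTATGATTATTTAACGTCACGTAGCGGAAGATG; antiparallel, so 5'→3' the coding strand is GTAGAAGGCGATGCACTGCAATTTATTAGTATCCGGAGAGTGTCACCCAGTCGCCGGGCGGCA. Replace T with U for the mRNA.

5'-GUAGAAGGCGAUGCACUGCAAUUUAUUAGUAUCCGGAGAGUGUCACCCAGUCGCCGGGCGGCA-3'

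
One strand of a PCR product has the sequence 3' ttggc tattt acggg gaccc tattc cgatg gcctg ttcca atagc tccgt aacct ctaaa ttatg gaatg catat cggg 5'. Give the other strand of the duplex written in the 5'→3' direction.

5'-AACCGATAAATGCCCCTGGGATAAGGCTACCGGACAAGGTTATCGAGGCATTGGAGATTTAATACCTTACGTATAGCCC-3'

The strand is given 3'→5', so its complement runs 5'→3' in the same left-to-right order: pair each base A↔T, G↔C.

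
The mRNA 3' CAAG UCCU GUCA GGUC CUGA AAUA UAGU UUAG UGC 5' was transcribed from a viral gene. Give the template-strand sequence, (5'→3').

5'-GTTCAGGACAGTCCAGGACTTTATATCAAATCACG-3'

Written 5'→3' the mRNA is CGUGAUUUGAUAUAAAGUCCUGGACUGUCCUGAAC, so the coding DNA strand is CGTGATTTGATATAAAGTCCTGGACTGTCCTGAAC. The template is its reverse complement.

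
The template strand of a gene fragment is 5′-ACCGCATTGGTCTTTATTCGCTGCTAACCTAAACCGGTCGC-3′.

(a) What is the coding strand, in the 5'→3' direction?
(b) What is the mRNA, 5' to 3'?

(a) The coding strand is the reverse complement of the template: complement TGGCGTAACCAGAAATAAGCGACGATTGGATTTGGCCAGCG, then reverse.
(b) mRNA has the coding-strand sequence with T→U.

(a) 5'-GCGACCGGTTTAGGTTAGCAGCGAATAAAGACCAATGCGGT-3'
(b) 5'-GCGACCGGUUUAGGUUAGCAGCGAAUAAAGACCAAUGCGGU-3'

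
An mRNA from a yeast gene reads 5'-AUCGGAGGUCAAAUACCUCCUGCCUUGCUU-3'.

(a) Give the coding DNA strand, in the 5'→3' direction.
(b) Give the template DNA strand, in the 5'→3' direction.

(a) The coding strand matches the mRNA with U→T.
(b) The template strand is the reverse complement of the coding strand.

(a) 5'-ATCGGAGGTCAAATACCTCCTGCCTTGCTT-3'
(b) 5'-AAGCAAGGCAGGAGGTATTTGACCTCCGAT-3'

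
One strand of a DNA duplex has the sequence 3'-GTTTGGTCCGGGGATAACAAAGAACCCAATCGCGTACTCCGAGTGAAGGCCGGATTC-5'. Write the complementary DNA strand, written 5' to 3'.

The strand is given 3'→5', so its complement runs 5'→3' in the same left-to-right order: pair each base A↔T, G↔C.

5'-CAAACCAGGCCCCTATTGTTTCTTGGGTTAGCGCATGAGGCTCACTTCCGGCCTAAG-3'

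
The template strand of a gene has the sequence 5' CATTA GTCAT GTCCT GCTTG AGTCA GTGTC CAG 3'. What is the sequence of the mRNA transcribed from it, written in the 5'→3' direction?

RNA polymerase reads the template 3'→5' and synthesizes mRNA 5'→3' by base-pairing (A→U, T→A, G↔C). The complement of the template is GTAATCAGTACAGGACGAACTCAGTCACAGGTC; antiparallel, so 5'→3' the coding strand is CTGGACACTGACTCAAGCAGGACATGACTAATG. Replace T with U for the mRNA.

5'-CUGGACACUGACUCAAGCAGGACAUGACUAAUG-3'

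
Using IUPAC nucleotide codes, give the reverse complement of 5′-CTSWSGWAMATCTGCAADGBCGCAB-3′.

5′-VTGCGVCHTTGCAGATKTWCSWSAG-3′

Standard pairs A↔T, G↔C; ambiguity codes pair M↔K, W↔W, S↔S, B↔V, D↔H. Complement (GASWSCWTKTAGACGTTHCVGCGTV), then reverse for 5'→3'.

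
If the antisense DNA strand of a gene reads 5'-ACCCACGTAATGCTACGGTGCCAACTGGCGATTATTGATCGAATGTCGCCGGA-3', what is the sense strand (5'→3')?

5'-TCCGGCGACATTCGATCAATAATCGCCAGTTGGCACCGTAGCATTACGTGGGT-3'

The coding strand is complementary and antiparallel to the template: take the complement (A↔T, G↔C) and reverse.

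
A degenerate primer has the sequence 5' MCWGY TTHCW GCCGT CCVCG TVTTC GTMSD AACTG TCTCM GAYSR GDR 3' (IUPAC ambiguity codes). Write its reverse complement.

Standard pairs A↔T, G↔C; ambiguity codes pair R↔Y, M↔K, W↔W, S↔S, D↔H, V↔B. Complement (KGWCRAADGWCGGCAGGBGCABAAGCAKSHTTGACAGAGKCTRSYCHY), then reverse for 5'→3'.

5′-YHCYSRTCKGAGACAGTTHSKACGAABACGBGGACGGCWGDAARCWGK-3′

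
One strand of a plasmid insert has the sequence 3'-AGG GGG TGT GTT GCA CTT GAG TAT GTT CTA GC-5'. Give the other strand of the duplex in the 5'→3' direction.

5'-TCCCCCACACAACGTGAACTCATACAAGATCG-3'

The strand is given 3'→5', so its complement runs 5'→3' in the same left-to-right order: pair each base A↔T, G↔C.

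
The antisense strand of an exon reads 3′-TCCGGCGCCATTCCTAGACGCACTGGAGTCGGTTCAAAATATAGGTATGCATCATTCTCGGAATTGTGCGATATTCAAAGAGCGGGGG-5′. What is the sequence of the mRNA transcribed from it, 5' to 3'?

5'-AGGCCGCGGUAAGGAUCUGCGUGACCUCAGCCAAGUUUUAUAUCCAUACGUAGUAAGAGCCUUAACACGCUAUAAGUUUCUCGCCCCC-3'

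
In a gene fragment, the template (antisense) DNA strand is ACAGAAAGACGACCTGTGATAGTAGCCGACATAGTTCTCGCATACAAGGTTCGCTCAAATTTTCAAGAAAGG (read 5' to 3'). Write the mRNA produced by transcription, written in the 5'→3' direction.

5'-CCUUUCUUGAAAAUUUGAGCGAACCUUGUAUGCGAGAACUAUGUCGGCUACUAUCACAGGUCGUCUUUCUGU-3'

The mRNA has the sequence of the coding strand (reverse complement of the template) with T→U. Reverse complement of ACAGAAAGACGACCTGTGATAGTAGCCGACATAGTTCTCGCATACAAGGTTCGCTCAAATTTTCAAGAAAGG is CCTTTCTTGAAAATTTGAGCGAACCTTGTATGCGAGAACTATGTCGGCTACTATCACAGGTCGTCTTTCTGT; then T→U.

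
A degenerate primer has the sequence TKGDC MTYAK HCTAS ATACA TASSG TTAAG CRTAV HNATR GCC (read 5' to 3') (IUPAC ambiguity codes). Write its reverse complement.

Standard pairs A↔T, G↔C; ambiguity codes pair R↔Y, M↔K, S↔S, D↔H, V↔B, N↔N. Complement (AMCHGKARTMDGATSTATGTATSSCAATTCGYATBDNTAYCGG), then reverse for 5'→3'.

5'-GGCYATNDBTAYGCTTAACSSTATGTATSTAGDMTRAKGHCMA-3'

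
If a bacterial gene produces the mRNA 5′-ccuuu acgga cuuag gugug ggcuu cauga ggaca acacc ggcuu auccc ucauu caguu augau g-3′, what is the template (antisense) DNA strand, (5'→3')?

Replace U with T to get the coding DNA strand: CCTTTACGGACTTAGGTGTGGGCTTCATGAGGACAACACCGGCTTATCCCTCATTCAGTTATGATG. The template strand is its reverse complement (complement GGAAATGCCTGAATCCACACCCGAAGTACTCCTGTTGTGGCCGAATAGGGAGTAAGTCAATACTAC, then reverse).

5'-CATCATAACTGAATGAGGGATAAGCCGGTGTTGTCCTCATGAAGCCCACACCTAAGTCCGTAAAGG-3'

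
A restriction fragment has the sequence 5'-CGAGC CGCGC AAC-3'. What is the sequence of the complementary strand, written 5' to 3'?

The complement of CGAGCCGCGCAAC is GCTCGGCGCGTTG (A↔T, G↔C). DNA strands are antiparallel, so the complementary strand runs 3'→5'; reversing gives the 5'→3' form.

5'-GTTGCGCGGCTCG-3'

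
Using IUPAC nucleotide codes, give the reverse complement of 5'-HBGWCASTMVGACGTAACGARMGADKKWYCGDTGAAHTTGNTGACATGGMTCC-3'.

Standard pairs A↔T, G↔C; ambiguity codes pair R↔Y, M↔K, W↔W, S↔S, B↔V, D↔H, N↔N. Complement (DVCWGTSAKBCTGCATTGCTYKCTHMMWRGCHACTTDAACNACTGTACCKAGG), then reverse for 5'→3'.

5′-GGAKCCATGTCANCAADTTCAHCGRWMMHTCKYTCGTTACGTCBKASTGWCVD-3′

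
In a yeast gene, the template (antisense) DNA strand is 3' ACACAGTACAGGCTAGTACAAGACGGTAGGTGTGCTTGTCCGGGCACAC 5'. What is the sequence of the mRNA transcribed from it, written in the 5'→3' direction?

Reading the template 3'→5' as shown, RNA polymerase pairs each base (A→U, T→A, G↔C) to build mRNA 5'→3' directly.

5'-UGUGUCAUGUCCGAUCAUGUUCUGCCAUCCACACGAACAGGCCCGUGUG-3'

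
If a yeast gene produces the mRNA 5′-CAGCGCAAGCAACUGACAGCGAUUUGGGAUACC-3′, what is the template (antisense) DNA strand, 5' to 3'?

Replace U with T to get the coding DNA strand: CAGCGCAAGCAACTGACAGCGATTTGGGATACC. The template strand is its reverse complement (complement GTCGCGTTCGTTGACTGTCGCTAAACCCTATGG, then reverse).

5'-GGTATCCCAAATCGCTGTCAGTTGCTTGCGCTG-3'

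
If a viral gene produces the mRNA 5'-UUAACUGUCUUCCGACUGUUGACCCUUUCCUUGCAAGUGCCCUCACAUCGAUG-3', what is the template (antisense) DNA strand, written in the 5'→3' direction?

5'-CATCGATGTGAGGGCACTTGCAAGGAAAGGGTCAACAGTCGGAAGACAGTTAA-3'

Replace U with T to get the coding DNA strand: TTAACTGTCTTCCGACTGTTGACCCTTTCCTTGCAAGTGCCCTCACATCGATG. The template strand is its reverse complement (complement AATTGACAGAAGGCTGACAACTGGGAAAGGAACGTTCACGGGAGTGTAGCTAC, then reverse).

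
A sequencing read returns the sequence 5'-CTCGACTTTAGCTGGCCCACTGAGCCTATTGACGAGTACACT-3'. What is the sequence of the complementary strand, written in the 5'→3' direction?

5'-AGTGTACTCGTCAATAGGCTCAGTGGGCCAGCTAAAGTCGAG-3'

Pairing A↔T and G↔C gives GAGCTGAAATCGACCGGGTGACTCGGATAACTGCTCATGTGA, running 3'→5'. Reverse for the 5'→3' convention.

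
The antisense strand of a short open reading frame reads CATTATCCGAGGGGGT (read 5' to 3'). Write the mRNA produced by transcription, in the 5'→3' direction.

5'-ACCCCCUCGGAUAAUG-3'

The mRNA has the sequence of the coding strand (reverse complement of the template) with T→U. Reverse complement of CATTATCCGAGGGGGT is ACCCCCTCGGATAATG; then T→U.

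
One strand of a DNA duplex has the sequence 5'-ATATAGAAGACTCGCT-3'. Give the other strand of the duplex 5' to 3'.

5′-AGCGAGTCTTCTATAT-3′

Pairing A↔T and G↔C gives TATATCTTCTGAGCGA, running 3'→5'. Reverse for the 5'→3' convention.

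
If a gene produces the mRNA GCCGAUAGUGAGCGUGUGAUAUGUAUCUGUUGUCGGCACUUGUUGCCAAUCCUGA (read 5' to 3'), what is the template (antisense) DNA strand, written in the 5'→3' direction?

5′-TCAGGATTGGCAACAAGTGCCGACAACAGATACATATCACACGCTCACTATCGGC-3′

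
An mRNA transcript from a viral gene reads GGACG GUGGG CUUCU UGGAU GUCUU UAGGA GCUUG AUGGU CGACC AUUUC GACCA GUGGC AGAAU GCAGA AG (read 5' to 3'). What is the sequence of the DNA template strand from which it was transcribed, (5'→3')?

Replace U with T to get the coding DNA strand: GGACGGTGGGCTTCTTGGATGTCTTTAGGAGCTTGATGGTCGACCATTTCGACCAGTGGCAGAATGCAGAAG. The template strand is its reverse complement (complement CCTGCCACCCGAAGAACCTACAGAAATCCTCGAACTACCAGCTGGTAAAGCTGGTCACCGTCTTACGTCTTC, then reverse).

5'-CTTCTGCATTCTGCCACTGGTCGAAATGGTCGACCATCAAGCTCCTAAAGACATCCAAGAAGCCCACCGTCC-3'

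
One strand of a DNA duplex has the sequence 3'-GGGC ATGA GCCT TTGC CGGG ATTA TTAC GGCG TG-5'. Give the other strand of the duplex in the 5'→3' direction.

The strand is given 3'→5', so its complement runs 5'→3' in the same left-to-right order: pair each base A↔T, G↔C.

5'-CCCGTACTCGGAAACGGCCCTAATAATGCCGCAC-3'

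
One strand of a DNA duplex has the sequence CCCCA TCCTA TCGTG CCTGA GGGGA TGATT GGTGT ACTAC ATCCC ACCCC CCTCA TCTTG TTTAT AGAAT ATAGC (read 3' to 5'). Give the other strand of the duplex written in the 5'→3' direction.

The strand is given 3'→5', so its complement runs 5'→3' in the same left-to-right order: pair each base A↔T, G↔C.

5'-GGGGTAGGATAGCACGGACTCCCCTACTAACCACATGATGTAGGGTGGGGGGAGTAGAACAAATATCTTATATCG-3'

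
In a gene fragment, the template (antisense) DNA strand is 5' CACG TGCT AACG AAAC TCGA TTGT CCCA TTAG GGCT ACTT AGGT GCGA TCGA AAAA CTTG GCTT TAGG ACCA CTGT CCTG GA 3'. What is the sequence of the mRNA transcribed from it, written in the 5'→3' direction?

5'-UCCAGGACAGUGGUCCUAAAGCCAAGUUUUUCGAUCGCACCUAAGUAGCCCUAAUGGGACAAUCGAGUUUCGUUAGCACGUG-3'

The mRNA has the sequence of the coding strand (reverse complement of the template) with T→U. Reverse complement of CACGTGCTAACGAAACTCGATTGTCCCATTAGGGCTACTTAGGTGCGATCGAAAAACTTGGCTTTAGGACCACTGTCCTGGA is TCCAGGACAGTGGTCCTAAAGCCAAGTTTTTCGATCGCACCTAAGTAGCCCTAATGGGACAATCGAGTTTCGTTAGCACGTG; then T→U.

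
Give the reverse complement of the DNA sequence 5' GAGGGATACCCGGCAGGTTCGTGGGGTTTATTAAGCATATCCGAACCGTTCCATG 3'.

Complement each base (A↔T, G↔C): CTCCCTATGGGCCGTCCAAGCACCCCAAATAATTCGTATAGGCTTGGCAAGGTAC. Then reverse.

5'-CATGGAACGGTTCGGATATGCTTAATAAACCCCACGAACCTGCCGGGTATCCCTC-3'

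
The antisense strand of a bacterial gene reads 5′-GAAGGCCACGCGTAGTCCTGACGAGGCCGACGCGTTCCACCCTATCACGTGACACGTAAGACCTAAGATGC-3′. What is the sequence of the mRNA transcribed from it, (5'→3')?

The mRNA has the sequence of the coding strand (reverse complement of the template) with T→U. Reverse complement of GAAGGCCACGCGTAGTCCTGACGAGGCCGACGCGTTCCACCCTATCACGTGACACGTAAGACCTAAGATGC is GCATCTTAGGTCTTACGTGTCACGTGATAGGGTGGAACGCGTCGGCCTCGTCAGGACTACGCGTGGCCTTC; then T→U.

5'-GCAUCUUAGGUCUUACGUGUCACGUGAUAGGGUGGAACGCGUCGGCCUCGUCAGGACUACGCGUGGCCUUC-3'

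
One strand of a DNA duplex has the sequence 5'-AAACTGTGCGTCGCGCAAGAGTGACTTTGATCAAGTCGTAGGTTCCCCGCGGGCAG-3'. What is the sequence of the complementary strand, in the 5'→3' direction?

5'-CTGCCCGCGGGGAACCTACGACTTGATCAAAGTCACTCTTGCGCGACGCACAGTTT-3'

The complement of AAACTGTGCGTCGCGCAAGAGTGACTTTGATCAAGTCGTAGGTTCCCCGCGGGCAG is TTTGACACGCAGCGCGTTCTCACTGAAACTAGTTCAGCATCCAAGGGGCGCCCGTC (A↔T, G↔C). DNA strands are antiparallel, so the complementary strand runs 3'→5'; reversing gives the 5'→3' form.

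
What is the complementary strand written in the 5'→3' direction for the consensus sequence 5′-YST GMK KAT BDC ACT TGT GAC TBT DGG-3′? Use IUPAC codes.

5'-CCHAVAGTCACAAGTGHVATMMKCASR-3'

Standard pairs A↔T, G↔C; ambiguity codes pair Y↔R, M↔K, S↔S, B↔V, D↔H. Complement (RSACKMMTAVHGTGAACACTGAVAHCC), then reverse for 5'→3'.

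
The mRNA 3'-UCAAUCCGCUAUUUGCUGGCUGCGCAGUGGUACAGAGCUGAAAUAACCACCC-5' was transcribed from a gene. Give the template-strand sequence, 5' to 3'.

Written 5'→3' the mRNA is CCCACCAAUAAAGUCGAGACAUGGUGACGCGUCGGUCGUUUAUCGCCUAACU, so the coding DNA strand is CCCACCAATAAAGTCGAGACATGGTGACGCGTCGGTCGTTTATCGCCTAACT. The template is its reverse complement.

5'-AGTTAGGCGATAAACGACCGACGCGTCACCATGTCTCGACTTTATTGGTGGG-3'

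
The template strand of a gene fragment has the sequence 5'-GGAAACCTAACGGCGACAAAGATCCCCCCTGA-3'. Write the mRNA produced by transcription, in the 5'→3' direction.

The mRNA has the sequence of the coding strand (reverse complement of the template) with T→U. Reverse complement of GGAAACCTAACGGCGACAAAGATCCCCCCTGA is TCAGGGGGGATCTTTGTCGCCGTTAGGTTTCC; then T→U.

5'-UCAGGGGGGAUCUUUGUCGCCGUUAGGUUUCC-3'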